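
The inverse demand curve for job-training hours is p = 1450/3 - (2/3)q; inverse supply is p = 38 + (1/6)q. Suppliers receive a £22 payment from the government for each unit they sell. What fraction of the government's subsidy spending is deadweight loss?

Pre-subsidy: 1450/3 - (2/3)q = 38 + (1/6)q gives q* = 534.4 and p* = 1906/15.
With the subsidy, sellers receive ps = pb + 22 for each unit, where pb is the price buyers pay.
On the curves, pb = 1450/3 - (2/3)q and ps = 38 + (1/6)q; the wedge ps − pb = 22 gives 38 + (1/6)q − (1450/3 - (2/3)q) = 22, so q' = 560.8.
Then pb = 1450/3 − (2/3)·560.8 = 1642/15 and ps = 38 + (1/6)·560.8 = 1972/15.
ΔCS = ½(534.4 + 560.8)(1906/15 − 1642/15) = 9637.76; ΔPS = ½(534.4 + 560.8)(1972/15 − 1906/15) = 2409.44.
Government spending = 22 × 560.8 = 12337.6.
DWL = ½ × 22 × (560.8 − 534.4) = 290.4; fraction = 290.4 / 12337.6 = 33/1402.

DWL / government spending = 33/1402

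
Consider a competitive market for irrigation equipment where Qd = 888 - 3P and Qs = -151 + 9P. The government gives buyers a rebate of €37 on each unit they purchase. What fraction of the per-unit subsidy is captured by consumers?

Pre-subsidy: 888 - 3P = -151 + 9P gives P* = 1039/12, Q* = 628.25.
With the rebate, buyers effectively pay Pb = Ps − 37, where Ps is the price sellers receive.
Demand in terms of Ps becomes Qd = 888 − 3(Ps − 37) = 999 - 3Ps. Setting this equal to supply: 999 - 3Ps = -151 + 9Ps, so Ps = 575/6.
Buyers pay Pb = 575/6 − 37 = 353/6; Q' = -151 + 9·(575/6) = 711.5.
Buyers' price falls by P* − Pb = 1039/12 − 353/6 = 27.75; sellers' price rises by Ps − P* = 575/6 − 1039/12 = 9.25.
So consumers capture 27.75/37 = 0.75 of each unit of subsidy.

Consumer share = 0.75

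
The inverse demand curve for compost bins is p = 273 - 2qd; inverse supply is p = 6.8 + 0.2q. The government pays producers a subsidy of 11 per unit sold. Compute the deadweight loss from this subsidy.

Deadweight loss = 27.5

Pre-subsidy: 273 - 2q = 6.8 + 0.2q gives q* = 121 and p* = 31.
With the subsidy, sellers receive ps = pb + 11 for each unit, where pb is the price buyers pay.
On the curves, pb = 273 - 2q and ps = 6.8 + 0.2q; the wedge ps − pb = 11 gives 6.8 + 0.2q − (273 - 2q) = 11, so q' = 126.
Then pb = 273 − 2·126 = 21 and ps = 6.8 + 0.2·126 = 32.
The subsidy expands output by 126 − 121 = 5 past the efficient level; on those units the gap between marginal cost and willingness to pay runs from 0 up to 11.
DWL = ½ × 11 × 5 = 27.5.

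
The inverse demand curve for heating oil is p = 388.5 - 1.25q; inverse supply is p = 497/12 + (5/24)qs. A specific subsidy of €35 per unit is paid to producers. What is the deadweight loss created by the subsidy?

Pre-subsidy: 388.5 - 1.25q = 497/12 + (5/24)q gives q* = 238 and p* = 91.
With the subsidy, sellers receive ps = pb + 35 for each unit, where pb is the price buyers pay.
On the curves, pb = 388.5 - 1.25q and ps = 497/12 + (5/24)q; the wedge ps − pb = 35 gives 497/12 + (5/24)q − (388.5 - 1.25q) = 35, so q' = 262.
Then pb = 388.5 − 1.25·262 = 61 and ps = 497/12 + (5/24)·262 = 96.
The subsidy expands output by 262 − 238 = 24 past the efficient level; on those units the gap between marginal cost and willingness to pay runs from 0 up to 35.
DWL = ½ × 35 × 24 = 420.

Deadweight loss = €420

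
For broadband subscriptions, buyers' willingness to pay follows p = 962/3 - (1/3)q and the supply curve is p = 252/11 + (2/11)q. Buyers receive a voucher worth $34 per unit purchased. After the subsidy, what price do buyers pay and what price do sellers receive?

Buyers pay $106; sellers receive $140

Pre-subsidy: 962/3 - (1/3)q = 252/11 + (2/11)q gives q* = 578 and p* = 128.
With the rebate, buyers effectively pay pb = ps − 34, where ps is the price sellers receive.
On the curves, pb = 962/3 - (1/3)q and ps = 252/11 + (2/11)q; the wedge ps − pb = 34 gives 252/11 + (2/11)q − (962/3 - (1/3)q) = 34, so q' = 644.
Then pb = 962/3 − (1/3)·644 = 106 and ps = 252/11 + (2/11)·644 = 140.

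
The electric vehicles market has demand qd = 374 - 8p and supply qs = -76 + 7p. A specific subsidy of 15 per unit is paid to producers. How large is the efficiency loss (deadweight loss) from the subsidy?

Deadweight loss = 420

Pre-subsidy: 374 - 8p = -76 + 7p gives p* = 30, q* = 134.
With the subsidy, sellers receive ps = pb + 15 for each unit, where pb is the price buyers pay.
Supply in terms of pb becomes qs = -76 + 7(pb + 15) = 29 + 7pb. Setting this equal to demand: 374 - 8pb = 29 + 7pb, so pb = 23.
Sellers receive ps = 23 + 15 = 38; q' = 374 − 8·23 = 190.
The subsidy expands output by 190 − 134 = 56 past the efficient level; on those units the gap between marginal cost and willingness to pay runs from 0 up to 15.
DWL = ½ × 15 × 56 = 420.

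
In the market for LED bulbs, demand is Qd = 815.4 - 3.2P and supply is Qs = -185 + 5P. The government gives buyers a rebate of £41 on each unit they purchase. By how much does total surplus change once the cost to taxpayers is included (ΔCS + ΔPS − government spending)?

Pre-subsidy: 815.4 - 3.2P = -185 + 5P gives P* = 122, Q* = 425.
With the rebate, buyers effectively pay Pb = Ps − 41, where Ps is the price sellers receive.
Demand in terms of Ps becomes Qd = 815.4 − 3.2(Ps − 41) = 946.6 - 3.2Ps. Setting this equal to supply: 946.6 - 3.2Ps = -185 + 5Ps, so Ps = 138.
Buyers pay Pb = 138 − 41 = 97; Q' = -185 + 5·138 = 505.
ΔCS = ½(425 + 505)(122 − 97) = 11625; ΔPS = ½(425 + 505)(138 − 122) = 7440.
Government spending = 41 × 505 = 20705.
Net change = 11625 + 7440 − 20705 = -1640. The loss equals the DWL triangle ½·41·80.

Net change in total surplus = -£1640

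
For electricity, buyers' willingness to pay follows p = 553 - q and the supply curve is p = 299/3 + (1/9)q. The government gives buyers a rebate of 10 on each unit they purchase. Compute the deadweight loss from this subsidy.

Pre-subsidy: 553 - q = 299/3 + (1/9)q gives q* = 408 and p* = 145.
With the rebate, buyers effectively pay pb = ps − 10, where ps is the price sellers receive.
On the curves, pb = 553 - q and ps = 299/3 + (1/9)q; the wedge ps − pb = 10 gives 299/3 + (1/9)q − (553 - q) = 10, so q' = 417.
Then pb = 553 − 1·417 = 136 and ps = 299/3 + (1/9)·417 = 146.
The subsidy expands output by 417 − 408 = 9 past the efficient level; on those units the gap between marginal cost and willingness to pay runs from 0 up to 10.
DWL = ½ × 10 × 9 = 45.

Deadweight loss = 45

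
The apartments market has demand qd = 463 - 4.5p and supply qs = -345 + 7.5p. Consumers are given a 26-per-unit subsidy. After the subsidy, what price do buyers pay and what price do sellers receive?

Buyers pay 613/12; sellers receive 925/12

Pre-subsidy: 463 - 4.5p = -345 + 7.5p gives p* = 202/3, q* = 160.
With the rebate, buyers effectively pay pb = ps − 26, where ps is the price sellers receive.
Demand in terms of ps becomes qd = 463 − 4.5(ps − 26) = 580 - 4.5ps. Setting this equal to supply: 580 - 4.5ps = -345 + 7.5ps, so ps = 925/12.
Buyers pay pb = 925/12 − 26 = 613/12; q' = -345 + 7.5·(925/12) = 233.125.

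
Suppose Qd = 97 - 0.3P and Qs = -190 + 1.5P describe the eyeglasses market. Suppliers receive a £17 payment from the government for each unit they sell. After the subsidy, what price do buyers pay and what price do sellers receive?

Buyers pay 2615/18; sellers receive 2921/18

Pre-subsidy: 97 - 0.3P = -190 + 1.5P gives P* = 1435/9, Q* = 295/6.
With the subsidy, sellers receive Ps = Pb + 17 for each unit, where Pb is the price buyers pay.
Supply in terms of Pb becomes Qs = -190 + 1.5(Pb + 17) = -164.5 + 1.5Pb. Setting this equal to demand: 97 - 0.3Pb = -164.5 + 1.5Pb, so Pb = 2615/18.
Sellers receive Ps = 2615/18 + 17 = 2921/18; Q' = 97 − 0.3·(2615/18) = 641/12.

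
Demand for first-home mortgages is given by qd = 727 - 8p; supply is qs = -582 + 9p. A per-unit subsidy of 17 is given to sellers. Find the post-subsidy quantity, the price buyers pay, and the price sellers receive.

Pre-subsidy: 727 - 8p = -582 + 9p gives p* = 77, q* = 111.
With the subsidy, sellers receive ps = pb + 17 for each unit, where pb is the price buyers pay.
Supply in terms of pb becomes qs = -582 + 9(pb + 17) = -429 + 9pb. Setting this equal to demand: 727 - 8pb = -429 + 9pb, so pb = 68.
Sellers receive ps = 68 + 17 = 85; q' = 727 − 8·68 = 183.

q' = 183; buyers pay 68; sellers receive 85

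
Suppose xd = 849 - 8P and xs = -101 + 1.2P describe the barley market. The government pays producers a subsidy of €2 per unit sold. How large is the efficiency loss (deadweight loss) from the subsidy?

Deadweight loss = 48/23

Pre-subsidy: 849 - 8P = -101 + 1.2P gives P* = 2375/23, x* = 527/23.
With the subsidy, sellers receive Ps = Pb + 2 for each unit, where Pb is the price buyers pay.
Supply in terms of Pb becomes xs = -101 + 1.2(Pb + 2) = -98.6 + 1.2Pb. Setting this equal to demand: 849 - 8Pb = -98.6 + 1.2Pb, so Pb = 103.
Sellers receive Ps = 103 + 2 = 105; x' = 849 − 8·103 = 25.
The subsidy expands output by 25 − 527/23 = 48/23 past the efficient level; on those units the gap between marginal cost and willingness to pay runs from 0 up to 2.
DWL = ½ × 2 × 48/23 = 48/23.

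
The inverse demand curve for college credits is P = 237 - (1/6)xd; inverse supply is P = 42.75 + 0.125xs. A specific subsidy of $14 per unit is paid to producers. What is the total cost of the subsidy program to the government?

Pre-subsidy: 237 - (1/6)x = 42.75 + 0.125x gives x* = 666 and P* = 126.
With the subsidy, sellers receive Ps = Pb + 14 for each unit, where Pb is the price buyers pay.
On the curves, Pb = 237 - (1/6)x and Ps = 42.75 + 0.125x; the wedge Ps − Pb = 14 gives 42.75 + 0.125x − (237 - (1/6)x) = 14, so x' = 714.
Then Pb = 237 − (1/6)·714 = 118 and Ps = 42.75 + 0.125·714 = 132.
Government outlay = subsidy × quantity = 14 × 714 = 9996.

Government cost = $9996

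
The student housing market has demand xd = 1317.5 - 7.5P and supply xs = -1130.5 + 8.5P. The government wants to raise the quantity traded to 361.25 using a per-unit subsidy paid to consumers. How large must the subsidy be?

Required subsidy s = 48 per unit

At x = 361.25, invert demand for the buyer price: Pb = (1317.5 − 361.25)/7.5 = 127.5; invert supply for the seller price: Ps = (361.25 − (-1130.5))/8.5 = 175.5.
The subsidy must fill the gap: s = Ps − Pb = 175.5 − 127.5 = 48.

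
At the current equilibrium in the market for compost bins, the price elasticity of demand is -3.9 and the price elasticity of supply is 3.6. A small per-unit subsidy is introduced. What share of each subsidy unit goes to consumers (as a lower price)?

Consumer share = 0.48

For a small subsidy around the equilibrium, the benefit split depends on the relative slopes, which at a point are proportional to the elasticities.
Buyer share = εs/(εs + |εd|) = 3.6/(3.6 + 3.9) = 0.48; seller share = |εd|/(εs + |εd|) = 0.52.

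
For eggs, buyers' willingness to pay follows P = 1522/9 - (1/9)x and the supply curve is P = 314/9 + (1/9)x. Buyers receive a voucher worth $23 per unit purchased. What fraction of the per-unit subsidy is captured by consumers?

Pre-subsidy: 1522/9 - (1/9)x = 314/9 + (1/9)x gives x* = 604 and P* = 102.
With the rebate, buyers effectively pay Pb = Ps − 23, where Ps is the price sellers receive.
On the curves, Pb = 1522/9 - (1/9)x and Ps = 314/9 + (1/9)x; the wedge Ps − Pb = 23 gives 314/9 + (1/9)x − (1522/9 - (1/9)x) = 23, so x' = 707.5.
Then Pb = 1522/9 − (1/9)·707.5 = 90.5 and Ps = 314/9 + (1/9)·707.5 = 113.5.
Buyers' price falls by P* − Pb = 102 − 90.5 = 11.5; sellers' price rises by Ps − P* = 113.5 − 102 = 11.5.
So consumers capture 11.5/23 = 0.5 of each unit of subsidy.

Consumer share = 0.5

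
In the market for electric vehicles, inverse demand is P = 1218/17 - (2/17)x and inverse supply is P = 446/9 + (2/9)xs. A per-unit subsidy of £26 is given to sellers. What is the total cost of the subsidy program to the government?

Pre-subsidy: 1218/17 - (2/17)x = 446/9 + (2/9)x gives x* = 65 and P* = 64.
With the subsidy, sellers receive Ps = Pb + 26 for each unit, where Pb is the price buyers pay.
On the curves, Pb = 1218/17 - (2/17)x and Ps = 446/9 + (2/9)x; the wedge Ps − Pb = 26 gives 446/9 + (2/9)x − (1218/17 - (2/17)x) = 26, so x' = 141.5.
Then Pb = 1218/17 − (2/17)·141.5 = 55 and Ps = 446/9 + (2/9)·141.5 = 81.
Government outlay = subsidy × quantity = 26 × 141.5 = 3679.

Government cost = £3679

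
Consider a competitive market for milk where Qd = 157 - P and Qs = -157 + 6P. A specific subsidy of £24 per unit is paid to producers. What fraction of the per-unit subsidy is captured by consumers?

Consumer share = 6/7

Pre-subsidy: 157 - P = -157 + 6P gives P* = 314/7, Q* = 785/7.
With the subsidy, sellers receive Ps = Pb + 24 for each unit, where Pb is the price buyers pay.
Supply in terms of Pb becomes Qs = -157 + 6(Pb + 24) = -13 + 6Pb. Setting this equal to demand: 157 - Pb = -13 + 6Pb, so Pb = 170/7.
Sellers receive Ps = 170/7 + 24 = 338/7; Q' = 157 − 1·(170/7) = 929/7.
Buyers' price falls by P* − Pb = 314/7 − 170/7 = 144/7; sellers' price rises by Ps − P* = 338/7 − 314/7 = 24/7.
So consumers capture (144/7)/24 = 6/7 of each unit of subsidy.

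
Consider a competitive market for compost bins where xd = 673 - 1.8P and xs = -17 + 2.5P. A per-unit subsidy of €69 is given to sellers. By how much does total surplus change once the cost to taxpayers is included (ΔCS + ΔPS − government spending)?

Net change in total surplus = -214245/86

Pre-subsidy: 673 - 1.8P = -17 + 2.5P gives P* = 6900/43, x* = 16519/43.
With the subsidy, sellers receive Ps = Pb + 69 for each unit, where Pb is the price buyers pay.
Supply in terms of Pb becomes xs = -17 + 2.5(Pb + 69) = 155.5 + 2.5Pb. Setting this equal to demand: 673 - 1.8Pb = 155.5 + 2.5Pb, so Pb = 5175/43.
Sellers receive Ps = 5175/43 + 69 = 8142/43; x' = 673 − 1.8·(5175/43) = 19624/43.
ΔCS = ½(16519/43 + 19624/43)(6900/43 − 5175/43) = 62346675/3698; ΔPS = ½(16519/43 + 19624/43)(8142/43 − 6900/43) = 22444803/1849.
Government spending = 69 × 19624/43 = 1354056/43.
Net change = 62346675/3698 + 22444803/1849 − 1354056/43 = -214245/86. The loss equals the DWL triangle ½·69·3105/43.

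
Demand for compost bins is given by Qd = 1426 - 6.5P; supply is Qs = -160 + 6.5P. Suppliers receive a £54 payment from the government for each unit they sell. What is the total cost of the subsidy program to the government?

Pre-subsidy: 1426 - 6.5P = -160 + 6.5P gives P* = 122, Q* = 633.
With the subsidy, sellers receive Ps = Pb + 54 for each unit, where Pb is the price buyers pay.
Supply in terms of Pb becomes Qs = -160 + 6.5(Pb + 54) = 191 + 6.5Pb. Setting this equal to demand: 1426 - 6.5Pb = 191 + 6.5Pb, so Pb = 95.
Sellers receive Ps = 95 + 54 = 149; Q' = 1426 − 6.5·95 = 808.5.
Government outlay = subsidy × quantity = 54 × 808.5 = 43659.

Government cost = £43659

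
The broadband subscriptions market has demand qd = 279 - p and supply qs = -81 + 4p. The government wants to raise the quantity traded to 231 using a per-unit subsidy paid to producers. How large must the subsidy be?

Required subsidy s = 30 per unit

At q = 231, invert demand for the buyer price: pb = (279 − 231)/1 = 48; invert supply for the seller price: ps = (231 − (-81))/4 = 78.
The subsidy must fill the gap: s = ps − pb = 78 − 48 = 30.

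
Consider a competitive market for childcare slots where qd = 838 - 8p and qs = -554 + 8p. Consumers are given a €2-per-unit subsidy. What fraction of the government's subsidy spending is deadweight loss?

Pre-subsidy: 838 - 8p = -554 + 8p gives p* = 87, q* = 142.
With the rebate, buyers effectively pay pb = ps − 2, where ps is the price sellers receive.
Demand in terms of ps becomes qd = 838 − 8(ps − 2) = 854 - 8ps. Setting this equal to supply: 854 - 8ps = -554 + 8ps, so ps = 88.
Buyers pay pb = 88 − 2 = 86; q' = -554 + 8·88 = 150.
ΔCS = ½(142 + 150)(87 − 86) = 146; ΔPS = ½(142 + 150)(88 − 87) = 146.
Government spending = 2 × 150 = 300.
DWL = ½ × 2 × (150 − 142) = 8; fraction = 8 / 300 = 2/75.

DWL / government spending = 2/75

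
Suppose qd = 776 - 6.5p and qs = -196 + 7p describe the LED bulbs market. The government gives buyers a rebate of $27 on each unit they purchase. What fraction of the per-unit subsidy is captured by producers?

Producer share = 13/27

Pre-subsidy: 776 - 6.5p = -196 + 7p gives p* = 72, q* = 308.
With the rebate, buyers effectively pay pb = ps − 27, where ps is the price sellers receive.
Demand in terms of ps becomes qd = 776 − 6.5(ps − 27) = 951.5 - 6.5ps. Setting this equal to supply: 951.5 - 6.5ps = -196 + 7ps, so ps = 85.
Buyers pay pb = 85 − 27 = 58; q' = -196 + 7·85 = 399.
Buyers' price falls by p* − pb = 72 − 58 = 14; sellers' price rises by ps − p* = 85 − 72 = 13.
So producers capture 13/27 = 13/27 of each unit of subsidy.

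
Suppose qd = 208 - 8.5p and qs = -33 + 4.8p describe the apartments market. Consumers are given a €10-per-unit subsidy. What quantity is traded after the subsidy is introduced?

Pre-subsidy: 208 - 8.5p = -33 + 4.8p gives p* = 2410/133, q* = 7179/133.
With the rebate, buyers effectively pay pb = ps − 10, where ps is the price sellers receive.
Demand in terms of ps becomes qd = 208 − 8.5(ps − 10) = 293 - 8.5ps. Setting this equal to supply: 293 - 8.5ps = -33 + 4.8ps, so ps = 3260/133.
Buyers pay pb = 3260/133 − 10 = 1930/133; q' = -33 + 4.8·(3260/133) = 11259/133.

q' = 11259/133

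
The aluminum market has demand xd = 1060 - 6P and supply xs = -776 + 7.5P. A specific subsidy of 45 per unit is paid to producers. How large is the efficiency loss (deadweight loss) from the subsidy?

Deadweight loss = 3375

Pre-subsidy: 1060 - 6P = -776 + 7.5P gives P* = 136, x* = 244.
With the subsidy, sellers receive Ps = Pb + 45 for each unit, where Pb is the price buyers pay.
Supply in terms of Pb becomes xs = -776 + 7.5(Pb + 45) = -438.5 + 7.5Pb. Setting this equal to demand: 1060 - 6Pb = -438.5 + 7.5Pb, so Pb = 111.
Sellers receive Ps = 111 + 45 = 156; x' = 1060 − 6·111 = 394.
The subsidy expands output by 394 − 244 = 150 past the efficient level; on those units the gap between marginal cost and willingness to pay runs from 0 up to 45.
DWL = ½ × 45 × 150 = 3375.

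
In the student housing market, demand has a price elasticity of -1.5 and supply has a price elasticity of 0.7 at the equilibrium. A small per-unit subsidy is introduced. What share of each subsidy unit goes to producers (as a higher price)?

Producer share = 15/22

For a small subsidy around the equilibrium, the benefit split depends on the relative slopes, which at a point are proportional to the elasticities.
Buyer share = εs/(εs + |εd|) = 0.7/(0.7 + 1.5) = 7/22; seller share = |εd|/(εs + |εd|) = 15/22.
So producers capture 15/22 of the subsidy.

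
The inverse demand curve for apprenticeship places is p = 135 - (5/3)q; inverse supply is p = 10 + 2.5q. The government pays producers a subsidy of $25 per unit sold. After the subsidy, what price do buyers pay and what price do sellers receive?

Buyers pay $75; sellers receive $100

Pre-subsidy: 135 - (5/3)q = 10 + 2.5q gives q* = 30 and p* = 85.
With the subsidy, sellers receive ps = pb + 25 for each unit, where pb is the price buyers pay.
On the curves, pb = 135 - (5/3)q and ps = 10 + 2.5q; the wedge ps − pb = 25 gives 10 + 2.5q − (135 - (5/3)q) = 25, so q' = 36.
Then pb = 135 − (5/3)·36 = 75 and ps = 10 + 2.5·36 = 100.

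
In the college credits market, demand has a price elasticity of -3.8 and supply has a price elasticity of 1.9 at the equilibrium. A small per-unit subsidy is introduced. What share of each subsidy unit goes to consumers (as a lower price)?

For a small subsidy around the equilibrium, the benefit split depends on the relative slopes, which at a point are proportional to the elasticities.
Buyer share = εs/(εs + |εd|) = 1.9/(1.9 + 3.8) = 1/3; seller share = |εd|/(εs + |εd|) = 2/3.

Consumer share = 1/3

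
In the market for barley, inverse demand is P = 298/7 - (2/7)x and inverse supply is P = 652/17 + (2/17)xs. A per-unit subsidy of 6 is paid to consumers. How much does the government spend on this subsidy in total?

Government cost = 152

Pre-subsidy: 298/7 - (2/7)x = 652/17 + (2/17)x gives x* = 251/24 and P* = 475/12.
With the rebate, buyers effectively pay Pb = Ps − 6, where Ps is the price sellers receive.
On the curves, Pb = 298/7 - (2/7)x and Ps = 652/17 + (2/17)x; the wedge Ps − Pb = 6 gives 652/17 + (2/17)x − (298/7 - (2/7)x) = 6, so x' = 76/3.
Then Pb = 298/7 − (2/7)·(76/3) = 106/3 and Ps = 652/17 + (2/17)·(76/3) = 124/3.
Government outlay = subsidy × quantity = 6 × 76/3 = 152.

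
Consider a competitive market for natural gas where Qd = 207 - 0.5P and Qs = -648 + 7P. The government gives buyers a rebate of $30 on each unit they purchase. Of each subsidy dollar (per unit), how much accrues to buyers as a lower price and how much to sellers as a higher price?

Buyers gain $28 per unit; sellers gain $2 per unit

Pre-subsidy: 207 - 0.5P = -648 + 7P gives P* = 114, Q* = 150.
With the rebate, buyers effectively pay Pb = Ps − 30, where Ps is the price sellers receive.
Demand in terms of Ps becomes Qd = 207 − 0.5(Ps − 30) = 222 - 0.5Ps. Setting this equal to supply: 222 - 0.5Ps = -648 + 7Ps, so Ps = 116.
Buyers pay Pb = 116 − 30 = 86; Q' = -648 + 7·116 = 164.
Buyers' price falls by P* − Pb = 114 − 86 = 28; sellers' price rises by Ps − P* = 116 − 114 = 2.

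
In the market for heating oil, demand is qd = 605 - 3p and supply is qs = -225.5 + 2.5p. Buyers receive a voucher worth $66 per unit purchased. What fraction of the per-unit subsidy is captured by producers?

Producer share = 6/11

Pre-subsidy: 605 - 3p = -225.5 + 2.5p gives p* = 151, q* = 152.
With the rebate, buyers effectively pay pb = ps − 66, where ps is the price sellers receive.
Demand in terms of ps becomes qd = 605 − 3(ps − 66) = 803 - 3ps. Setting this equal to supply: 803 - 3ps = -225.5 + 2.5ps, so ps = 187.
Buyers pay pb = 187 − 66 = 121; q' = -225.5 + 2.5·187 = 242.
Buyers' price falls by p* − pb = 151 − 121 = 30; sellers' price rises by ps − p* = 187 − 151 = 36.
So producers capture 36/66 = 6/11 of each unit of subsidy.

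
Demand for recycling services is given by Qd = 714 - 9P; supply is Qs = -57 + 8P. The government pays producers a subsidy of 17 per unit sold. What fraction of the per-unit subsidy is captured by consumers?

Pre-subsidy: 714 - 9P = -57 + 8P gives P* = 771/17, Q* = 5199/17.
With the subsidy, sellers receive Ps = Pb + 17 for each unit, where Pb is the price buyers pay.
Supply in terms of Pb becomes Qs = -57 + 8(Pb + 17) = 79 + 8Pb. Setting this equal to demand: 714 - 9Pb = 79 + 8Pb, so Pb = 635/17.
Sellers receive Ps = 635/17 + 17 = 924/17; Q' = 714 − 9·(635/17) = 6423/17.
Buyers' price falls by P* − Pb = 771/17 − 635/17 = 8; sellers' price rises by Ps − P* = 924/17 − 771/17 = 9.
So consumers capture 8/17 = 8/17 of each unit of subsidy.

Consumer share = 8/17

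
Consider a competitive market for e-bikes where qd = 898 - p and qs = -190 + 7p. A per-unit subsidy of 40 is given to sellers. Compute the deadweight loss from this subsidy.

Pre-subsidy: 898 - p = -190 + 7p gives p* = 136, q* = 762.
With the subsidy, sellers receive ps = pb + 40 for each unit, where pb is the price buyers pay.
Supply in terms of pb becomes qs = -190 + 7(pb + 40) = 90 + 7pb. Setting this equal to demand: 898 - pb = 90 + 7pb, so pb = 101.
Sellers receive ps = 101 + 40 = 141; q' = 898 − 1·101 = 797.
The subsidy expands output by 797 − 762 = 35 past the efficient level; on those units the gap between marginal cost and willingness to pay runs from 0 up to 40.
DWL = ½ × 40 × 35 = 700.

Deadweight loss = 700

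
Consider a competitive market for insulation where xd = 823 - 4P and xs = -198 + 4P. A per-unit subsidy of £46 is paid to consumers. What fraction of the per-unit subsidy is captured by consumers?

Pre-subsidy: 823 - 4P = -198 + 4P gives P* = 127.625, x* = 312.5.
With the rebate, buyers effectively pay Pb = Ps − 46, where Ps is the price sellers receive.
Demand in terms of Ps becomes xd = 823 − 4(Ps − 46) = 1007 - 4Ps. Setting this equal to supply: 1007 - 4Ps = -198 + 4Ps, so Ps = 150.625.
Buyers pay Pb = 150.625 − 46 = 104.625; x' = -198 + 4·150.625 = 404.5.
Buyers' price falls by P* − Pb = 127.625 − 104.625 = 23; sellers' price rises by Ps − P* = 150.625 − 127.625 = 23.
So consumers capture 23/46 = 0.5 of each unit of subsidy.

Consumer share = 0.5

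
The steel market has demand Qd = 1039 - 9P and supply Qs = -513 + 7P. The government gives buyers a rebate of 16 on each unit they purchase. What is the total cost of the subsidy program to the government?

Pre-subsidy: 1039 - 9P = -513 + 7P gives P* = 97, Q* = 166.
With the rebate, buyers effectively pay Pb = Ps − 16, where Ps is the price sellers receive.
Demand in terms of Ps becomes Qd = 1039 − 9(Ps − 16) = 1183 - 9Ps. Setting this equal to supply: 1183 - 9Ps = -513 + 7Ps, so Ps = 106.
Buyers pay Pb = 106 − 16 = 90; Q' = -513 + 7·106 = 229.
Government outlay = subsidy × quantity = 16 × 229 = 3664.

Government cost = 3664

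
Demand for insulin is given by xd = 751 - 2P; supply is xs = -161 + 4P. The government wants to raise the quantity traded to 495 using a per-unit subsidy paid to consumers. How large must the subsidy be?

At x = 495, invert demand for the buyer price: Pb = (751 − 495)/2 = 128; invert supply for the seller price: Ps = (495 − (-161))/4 = 164.
The subsidy must fill the gap: s = Ps − Pb = 164 − 128 = 36.

Required subsidy s = 36 per unit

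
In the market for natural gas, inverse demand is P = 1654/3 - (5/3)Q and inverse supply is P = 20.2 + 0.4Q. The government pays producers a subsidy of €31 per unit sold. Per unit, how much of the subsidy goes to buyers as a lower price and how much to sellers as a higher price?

Buyers gain €25 per unit; sellers gain €6 per unit

Pre-subsidy: 1654/3 - (5/3)Q = 20.2 + 0.4Q gives Q* = 257 and P* = 123.
With the subsidy, sellers receive Ps = Pb + 31 for each unit, where Pb is the price buyers pay.
On the curves, Pb = 1654/3 - (5/3)Q and Ps = 20.2 + 0.4Q; the wedge Ps − Pb = 31 gives 20.2 + 0.4Q − (1654/3 - (5/3)Q) = 31, so Q' = 272.
Then Pb = 1654/3 − (5/3)·272 = 98 and Ps = 20.2 + 0.4·272 = 129.
Buyers' price falls by P* − Pb = 123 − 98 = 25; sellers' price rises by Ps − P* = 129 − 123 = 6.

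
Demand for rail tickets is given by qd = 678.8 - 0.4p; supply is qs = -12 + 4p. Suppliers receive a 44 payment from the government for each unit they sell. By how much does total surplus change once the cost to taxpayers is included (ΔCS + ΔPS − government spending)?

Net change in total surplus = -352

Pre-subsidy: 678.8 - 0.4p = -12 + 4p gives p* = 157, q* = 616.
With the subsidy, sellers receive ps = pb + 44 for each unit, where pb is the price buyers pay.
Supply in terms of pb becomes qs = -12 + 4(pb + 44) = 164 + 4pb. Setting this equal to demand: 678.8 - 0.4pb = 164 + 4pb, so pb = 117.
Sellers receive ps = 117 + 44 = 161; q' = 678.8 − 0.4·117 = 632.
ΔCS = ½(616 + 632)(157 − 117) = 24960; ΔPS = ½(616 + 632)(161 − 157) = 2496.
Government spending = 44 × 632 = 27808.
Net change = 24960 + 2496 − 27808 = -352. The loss equals the DWL triangle ½·44·16.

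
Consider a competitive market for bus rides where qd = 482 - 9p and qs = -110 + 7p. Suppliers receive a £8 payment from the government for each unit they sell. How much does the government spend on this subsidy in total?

Pre-subsidy: 482 - 9p = -110 + 7p gives p* = 37, q* = 149.
With the subsidy, sellers receive ps = pb + 8 for each unit, where pb is the price buyers pay.
Supply in terms of pb becomes qs = -110 + 7(pb + 8) = -54 + 7pb. Setting this equal to demand: 482 - 9pb = -54 + 7pb, so pb = 33.5.
Sellers receive ps = 33.5 + 8 = 41.5; q' = 482 − 9·33.5 = 180.5.
Government outlay = subsidy × quantity = 8 × 180.5 = 1444.

Government cost = £1444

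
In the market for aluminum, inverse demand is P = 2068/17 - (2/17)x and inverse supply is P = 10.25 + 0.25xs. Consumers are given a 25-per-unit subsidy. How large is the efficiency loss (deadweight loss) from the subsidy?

Deadweight loss = 850

Pre-subsidy: 2068/17 - (2/17)x = 10.25 + 0.25x gives x* = 303 and P* = 86.
With the rebate, buyers effectively pay Pb = Ps − 25, where Ps is the price sellers receive.
On the curves, Pb = 2068/17 - (2/17)x and Ps = 10.25 + 0.25x; the wedge Ps − Pb = 25 gives 10.25 + 0.25x − (2068/17 - (2/17)x) = 25, so x' = 371.
Then Pb = 2068/17 − (2/17)·371 = 78 and Ps = 10.25 + 0.25·371 = 103.
The subsidy expands output by 371 − 303 = 68 past the efficient level; on those units the gap between marginal cost and willingness to pay runs from 0 up to 25.
DWL = ½ × 25 × 68 = 850.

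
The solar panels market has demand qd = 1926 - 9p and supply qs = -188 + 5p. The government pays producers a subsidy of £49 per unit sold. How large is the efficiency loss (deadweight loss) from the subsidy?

Pre-subsidy: 1926 - 9p = -188 + 5p gives p* = 151, q* = 567.
With the subsidy, sellers receive ps = pb + 49 for each unit, where pb is the price buyers pay.
Supply in terms of pb becomes qs = -188 + 5(pb + 49) = 57 + 5pb. Setting this equal to demand: 1926 - 9pb = 57 + 5pb, so pb = 133.5.
Sellers receive ps = 133.5 + 49 = 182.5; q' = 1926 − 9·133.5 = 724.5.
The subsidy expands output by 724.5 − 567 = 157.5 past the efficient level; on those units the gap between marginal cost and willingness to pay runs from 0 up to 49.
DWL = ½ × 49 × 157.5 = 3858.75.

Deadweight loss = £3858.75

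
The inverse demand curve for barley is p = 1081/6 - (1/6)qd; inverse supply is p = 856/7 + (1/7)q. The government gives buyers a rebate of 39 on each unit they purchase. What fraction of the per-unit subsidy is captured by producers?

Producer share = 6/13

Pre-subsidy: 1081/6 - (1/6)q = 856/7 + (1/7)q gives q* = 187 and p* = 149.
With the rebate, buyers effectively pay pb = ps − 39, where ps is the price sellers receive.
On the curves, pb = 1081/6 - (1/6)q and ps = 856/7 + (1/7)q; the wedge ps − pb = 39 gives 856/7 + (1/7)q − (1081/6 - (1/6)q) = 39, so q' = 313.
Then pb = 1081/6 − (1/6)·313 = 128 and ps = 856/7 + (1/7)·313 = 167.
Buyers' price falls by p* − pb = 149 − 128 = 21; sellers' price rises by ps − p* = 167 − 149 = 18.
So producers capture 18/39 = 6/13 of each unit of subsidy.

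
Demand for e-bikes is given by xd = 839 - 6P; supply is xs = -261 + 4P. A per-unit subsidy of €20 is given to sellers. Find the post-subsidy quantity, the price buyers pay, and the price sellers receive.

x' = 227; buyers pay €102; sellers receive €122

Pre-subsidy: 839 - 6P = -261 + 4P gives P* = 110, x* = 179.
With the subsidy, sellers receive Ps = Pb + 20 for each unit, where Pb is the price buyers pay.
Supply in terms of Pb becomes xs = -261 + 4(Pb + 20) = -181 + 4Pb. Setting this equal to demand: 839 - 6Pb = -181 + 4Pb, so Pb = 102.
Sellers receive Ps = 102 + 20 = 122; x' = 839 − 6·102 = 227.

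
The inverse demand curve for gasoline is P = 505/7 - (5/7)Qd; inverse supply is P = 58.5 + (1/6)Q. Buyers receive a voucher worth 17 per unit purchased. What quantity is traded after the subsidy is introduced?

Q' = 1287/37

Pre-subsidy: 505/7 - (5/7)Q = 58.5 + (1/6)Q gives Q* = 573/37 and P* = 2260/37.
With the rebate, buyers effectively pay Pb = Ps − 17, where Ps is the price sellers receive.
On the curves, Pb = 505/7 - (5/7)Q and Ps = 58.5 + (1/6)Q; the wedge Ps − Pb = 17 gives 58.5 + (1/6)Q − (505/7 - (5/7)Q) = 17, so Q' = 1287/37.
Then Pb = 505/7 − (5/7)·(1287/37) = 1750/37 and Ps = 58.5 + (1/6)·(1287/37) = 2379/37.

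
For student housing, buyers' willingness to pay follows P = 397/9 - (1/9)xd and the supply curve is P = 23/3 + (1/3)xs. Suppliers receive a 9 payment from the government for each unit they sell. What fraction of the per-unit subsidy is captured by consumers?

Pre-subsidy: 397/9 - (1/9)x = 23/3 + (1/3)x gives x* = 82 and P* = 35.
With the subsidy, sellers receive Ps = Pb + 9 for each unit, where Pb is the price buyers pay.
On the curves, Pb = 397/9 - (1/9)x and Ps = 23/3 + (1/3)x; the wedge Ps − Pb = 9 gives 23/3 + (1/3)x − (397/9 - (1/9)x) = 9, so x' = 102.25.
Then Pb = 397/9 − (1/9)·102.25 = 32.75 and Ps = 23/3 + (1/3)·102.25 = 41.75.
Buyers' price falls by P* − Pb = 35 − 32.75 = 2.25; sellers' price rises by Ps − P* = 41.75 − 35 = 6.75.
So consumers capture 2.25/9 = 0.25 of each unit of subsidy.

Consumer share = 0.25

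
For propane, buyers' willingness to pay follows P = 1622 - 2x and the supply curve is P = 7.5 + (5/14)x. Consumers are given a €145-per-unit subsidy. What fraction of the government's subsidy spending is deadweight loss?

DWL / government spending = 145/3519

Pre-subsidy: 1622 - 2x = 7.5 + (5/14)x gives x* = 22603/33 and P* = 8320/33.
With the rebate, buyers effectively pay Pb = Ps − 145, where Ps is the price sellers receive.
On the curves, Pb = 1622 - 2x and Ps = 7.5 + (5/14)x; the wedge Ps − Pb = 145 gives 7.5 + (5/14)x − (1622 - 2x) = 145, so x' = 8211/11.
Then Pb = 1622 − 2·(8211/11) = 1420/11 and Ps = 7.5 + (5/14)·(8211/11) = 3015/11.
ΔCS = ½(22603/33 + 8211/11)(8320/33 − 1420/11) = 95889080/1089; ΔPS = ½(22603/33 + 8211/11)(3015/11 − 8320/33) = 17123050/1089.
Government spending = 145 × 8211/11 = 1190595/11.
DWL = ½ × 145 × (8211/11 − 22603/33) = 147175/33; fraction = (147175/33) / (1190595/11) = 145/3519.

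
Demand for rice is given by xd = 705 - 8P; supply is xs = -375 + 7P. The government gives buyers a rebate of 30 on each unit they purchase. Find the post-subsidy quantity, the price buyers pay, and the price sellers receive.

Pre-subsidy: 705 - 8P = -375 + 7P gives P* = 72, x* = 129.
With the rebate, buyers effectively pay Pb = Ps − 30, where Ps is the price sellers receive.
Demand in terms of Ps becomes xd = 705 − 8(Ps − 30) = 945 - 8Ps. Setting this equal to supply: 945 - 8Ps = -375 + 7Ps, so Ps = 88.
Buyers pay Pb = 88 − 30 = 58; x' = -375 + 7·88 = 241.

x' = 241; buyers pay 58; sellers receive 88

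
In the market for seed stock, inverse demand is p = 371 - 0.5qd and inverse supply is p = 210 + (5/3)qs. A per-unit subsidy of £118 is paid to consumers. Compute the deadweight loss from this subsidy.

Pre-subsidy: 371 - 0.5q = 210 + (5/3)q gives q* = 966/13 and p* = 4340/13.
With the rebate, buyers effectively pay pb = ps − 118, where ps is the price sellers receive.
On the curves, pb = 371 - 0.5q and ps = 210 + (5/3)q; the wedge ps − pb = 118 gives 210 + (5/3)q − (371 - 0.5q) = 118, so q' = 1674/13.
Then pb = 371 − 0.5·(1674/13) = 3986/13 and ps = 210 + (5/3)·(1674/13) = 5520/13.
The subsidy expands output by 1674/13 − 966/13 = 708/13 past the efficient level; on those units the gap between marginal cost and willingness to pay runs from 0 up to 118.
DWL = ½ × 118 × 708/13 = 41772/13.

Deadweight loss = 41772/13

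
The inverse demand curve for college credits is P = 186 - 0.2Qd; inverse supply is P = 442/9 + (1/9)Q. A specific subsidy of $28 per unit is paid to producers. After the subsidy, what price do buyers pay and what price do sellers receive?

Pre-subsidy: 186 - 0.2Q = 442/9 + (1/9)Q gives Q* = 440 and P* = 98.
With the subsidy, sellers receive Ps = Pb + 28 for each unit, where Pb is the price buyers pay.
On the curves, Pb = 186 - 0.2Q and Ps = 442/9 + (1/9)Q; the wedge Ps − Pb = 28 gives 442/9 + (1/9)Q − (186 - 0.2Q) = 28, so Q' = 530.
Then Pb = 186 − 0.2·530 = 80 and Ps = 442/9 + (1/9)·530 = 108.

Buyers pay $80; sellers receive $108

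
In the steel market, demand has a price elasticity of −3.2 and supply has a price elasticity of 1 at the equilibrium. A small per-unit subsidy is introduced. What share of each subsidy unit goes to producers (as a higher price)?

For a small subsidy around the equilibrium, the benefit split depends on the relative slopes, which at a point are proportional to the elasticities.
Buyer share = εs/(εs + |εd|) = 1/(1 + 3.2) = 5/21; seller share = |εd|/(εs + |εd|) = 16/21.
So producers capture 16/21 of the subsidy.

Producer share = 16/21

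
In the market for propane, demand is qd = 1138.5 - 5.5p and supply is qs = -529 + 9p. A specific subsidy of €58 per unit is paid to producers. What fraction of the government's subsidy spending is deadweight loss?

Pre-subsidy: 1138.5 - 5.5p = -529 + 9p gives p* = 115, q* = 506.
With the subsidy, sellers receive ps = pb + 58 for each unit, where pb is the price buyers pay.
Supply in terms of pb becomes qs = -529 + 9(pb + 58) = -7 + 9pb. Setting this equal to demand: 1138.5 - 5.5pb = -7 + 9pb, so pb = 79.
Sellers receive ps = 79 + 58 = 137; q' = 1138.5 − 5.5·79 = 704.
ΔCS = ½(506 + 704)(115 − 79) = 21780; ΔPS = ½(506 + 704)(137 − 115) = 13310.
Government spending = 58 × 704 = 40832.
DWL = ½ × 58 × (704 − 506) = 5742; fraction = 5742 / 40832 = 0.140625.

DWL / government spending = 0.140625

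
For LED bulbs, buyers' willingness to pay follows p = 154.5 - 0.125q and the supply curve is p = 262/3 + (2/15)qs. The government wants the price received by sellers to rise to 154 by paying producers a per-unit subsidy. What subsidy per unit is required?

Required subsidy s = 62 per unit

At a seller price of 154, quantity supplied is -655 + 7.5·154 = 500.
Buyers absorb 500 only when they pay pb = 154.5 − 0.125·500 = 92.
s = ps − pb = 154 − 92 = 62.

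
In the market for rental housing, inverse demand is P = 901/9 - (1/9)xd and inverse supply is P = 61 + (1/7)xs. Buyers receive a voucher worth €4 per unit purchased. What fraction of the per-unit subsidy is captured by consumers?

Pre-subsidy: 901/9 - (1/9)x = 61 + (1/7)x gives x* = 154 and P* = 83.
With the rebate, buyers effectively pay Pb = Ps − 4, where Ps is the price sellers receive.
On the curves, Pb = 901/9 - (1/9)x and Ps = 61 + (1/7)x; the wedge Ps − Pb = 4 gives 61 + (1/7)x − (901/9 - (1/9)x) = 4, so x' = 169.75.
Then Pb = 901/9 − (1/9)·169.75 = 81.25 and Ps = 61 + (1/7)·169.75 = 85.25.
Buyers' price falls by P* − Pb = 83 − 81.25 = 1.75; sellers' price rises by Ps − P* = 85.25 − 83 = 2.25.
So consumers capture 1.75/4 = 0.4375 of each unit of subsidy.

Consumer share = 0.4375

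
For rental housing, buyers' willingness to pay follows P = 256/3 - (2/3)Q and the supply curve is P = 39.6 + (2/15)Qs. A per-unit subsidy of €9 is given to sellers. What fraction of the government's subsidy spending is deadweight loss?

Pre-subsidy: 256/3 - (2/3)Q = 39.6 + (2/15)Q gives Q* = 343/6 and P* = 425/9.
With the subsidy, sellers receive Ps = Pb + 9 for each unit, where Pb is the price buyers pay.
On the curves, Pb = 256/3 - (2/3)Q and Ps = 39.6 + (2/15)Q; the wedge Ps − Pb = 9 gives 39.6 + (2/15)Q − (256/3 - (2/3)Q) = 9, so Q' = 821/12.
Then Pb = 256/3 − (2/3)·(821/12) = 715/18 and Ps = 39.6 + (2/15)·(821/12) = 877/18.
ΔCS = ½(343/6 + 821/12)(425/9 − 715/18) = 470.9375; ΔPS = ½(343/6 + 821/12)(877/18 − 425/9) = 94.1875.
Government spending = 9 × 821/12 = 615.75.
DWL = ½ × 9 × (821/12 − 343/6) = 50.625; fraction = 50.625 / 615.75 = 135/1642.

DWL / government spending = 135/1642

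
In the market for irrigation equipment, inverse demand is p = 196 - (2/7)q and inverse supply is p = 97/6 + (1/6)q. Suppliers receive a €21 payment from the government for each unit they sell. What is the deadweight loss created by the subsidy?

Pre-subsidy: 196 - (2/7)q = 97/6 + (1/6)q gives q* = 7553/19 and p* = 1566/19.
With the subsidy, sellers receive ps = pb + 21 for each unit, where pb is the price buyers pay.
On the curves, pb = 196 - (2/7)q and ps = 97/6 + (1/6)q; the wedge ps − pb = 21 gives 97/6 + (1/6)q − (196 - (2/7)q) = 21, so q' = 8435/19.
Then pb = 196 − (2/7)·(8435/19) = 1314/19 and ps = 97/6 + (1/6)·(8435/19) = 1713/19.
The subsidy expands output by 8435/19 − 7553/19 = 882/19 past the efficient level; on those units the gap between marginal cost and willingness to pay runs from 0 up to 21.
DWL = ½ × 21 × 882/19 = 9261/19.

Deadweight loss = 9261/19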